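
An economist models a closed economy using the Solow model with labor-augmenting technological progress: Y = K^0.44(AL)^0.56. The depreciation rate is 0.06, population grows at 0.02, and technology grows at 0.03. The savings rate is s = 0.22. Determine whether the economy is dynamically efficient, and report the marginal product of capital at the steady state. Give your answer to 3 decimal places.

Capital per effective worker breaks even when investment replaces (n + g + δ)·k; here n + g + δ = 0.11.
Steady-state k*: s·k^0.44 = 0.11·k gives k* = (0.22/0.11)^(1/0.56) ≈ 3.4479.
MPK = 0.44·3.4479^(-0.56) ≈ 0.2200.
MPK > n+g+δ = 0.11, so the economy is dynamically efficient (under-saving).

dynamically efficient; MPK ≈ 0.220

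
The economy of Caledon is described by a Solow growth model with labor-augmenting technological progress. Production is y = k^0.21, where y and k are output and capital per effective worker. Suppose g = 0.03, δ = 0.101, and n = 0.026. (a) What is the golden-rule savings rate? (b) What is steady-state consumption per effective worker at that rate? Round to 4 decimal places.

(a) s_gold = 0.2100; (b) c_gold ≈ 0.8535

The effective depreciation rate is n + g + δ = 0.026 + 0.03 + 0.101 = 0.157.
For Cobb-Douglas, s_gold equals capital's share: s_gold = 0.21.
At the golden rule the marginal product of capital equals n+g+δ: 0.21·k^(0.21−1) = 0.157. Solving, k_gold = (0.21/0.157)^(1/0.79) ≈ 1.4451.
y_gold = 1.4451^0.21 ≈ 1.0804; c_gold = (1−0.21)·y_gold ≈ 0.8535.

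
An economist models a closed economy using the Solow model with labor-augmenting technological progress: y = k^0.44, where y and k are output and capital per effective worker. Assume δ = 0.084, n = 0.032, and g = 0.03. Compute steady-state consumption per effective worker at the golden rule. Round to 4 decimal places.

c_gold ≈ 1.3324

The effective depreciation rate is n + g + δ = 0.032 + 0.03 + 0.084 = 0.146.
Maximizing c = f(k) − (n+g+δ)·k gives f'(k) = n+g+δ, i.e. 0.44·k^(0.44−1) = 0.146, so k_gold = (0.44/0.146)^(1/0.56) ≈ 7.1703.
y_gold = 7.1703^0.44 ≈ 2.3792.
c_gold = y_gold − (n+g+δ)·k_gold = 2.3792 − 0.146·7.1703 ≈ 1.3324.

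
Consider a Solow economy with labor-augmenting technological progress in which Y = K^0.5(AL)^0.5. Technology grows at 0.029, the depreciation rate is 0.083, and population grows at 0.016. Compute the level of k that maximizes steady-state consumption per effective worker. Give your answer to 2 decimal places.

The effective depreciation rate is n + g + δ = 0.016 + 0.029 + 0.083 = 0.128.
Maximizing c = f(k) − (n+g+δ)·k gives f'(k) = n+g+δ, i.e. 0.5·k^(0.5−1) = 0.128, so k_gold = (0.5/0.128)^(1/0.5) ≈ 15.2588.

k_gold ≈ 15.26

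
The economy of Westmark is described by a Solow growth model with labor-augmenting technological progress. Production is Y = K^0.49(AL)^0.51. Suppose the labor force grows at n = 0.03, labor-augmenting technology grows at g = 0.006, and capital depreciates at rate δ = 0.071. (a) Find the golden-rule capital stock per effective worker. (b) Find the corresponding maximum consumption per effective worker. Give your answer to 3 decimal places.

(a) k_gold ≈ 19.757; (b) c_gold ≈ 2.200

Break-even investment rate: n + g + δ = 0.03 + 0.006 + 0.071 = 0.107.
Setting f'(k) = n+g+δ gives 0.49·k^(0.49−1) = 0.107, hence k_gold = (0.49/0.107)^(1/0.51) ≈ 19.7565.
y_gold = 19.7565^0.49 ≈ 4.3142; c_gold = y_gold − 0.107·k_gold ≈ 2.2002.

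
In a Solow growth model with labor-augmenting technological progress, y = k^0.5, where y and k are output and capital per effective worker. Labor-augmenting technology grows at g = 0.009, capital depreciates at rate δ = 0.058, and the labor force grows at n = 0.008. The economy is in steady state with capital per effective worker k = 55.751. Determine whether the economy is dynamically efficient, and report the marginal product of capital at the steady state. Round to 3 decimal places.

dynamically inefficient; MPK ≈ 0.067

The effective depreciation rate is n + g + δ = 0.008 + 0.009 + 0.058 = 0.075.
MPK = 0.5·k^(0.5−1) = 0.5·55.751^(-0.5) ≈ 0.0670.
MPK < 0.075, so the economy is dynamically inefficient (over-saving).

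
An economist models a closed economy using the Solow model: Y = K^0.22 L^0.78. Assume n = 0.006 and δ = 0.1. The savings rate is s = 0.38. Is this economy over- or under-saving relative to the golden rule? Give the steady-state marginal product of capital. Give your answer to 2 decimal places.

over-saving; MPK ≈ 0.06

n + δ = 0.006 + 0.1 = 0.106.
Steady-state k*: s·k^0.22 = 0.106·k gives k* = (0.38/0.106)^(1/0.78) ≈ 5.1389.
MPK = 0.22·5.1389^(-0.78) ≈ 0.0614.
MPK < n+δ = 0.106, so the economy is dynamically inefficient (over-saving).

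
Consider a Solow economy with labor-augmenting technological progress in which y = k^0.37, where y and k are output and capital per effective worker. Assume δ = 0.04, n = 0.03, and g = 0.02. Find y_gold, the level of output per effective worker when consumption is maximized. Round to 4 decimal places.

y_gold ≈ 2.2939

Capital per effective worker breaks even when investment replaces (n + g + δ)·k; here n + g + δ = 0.09.
At the golden rule the marginal product of capital equals n+g+δ: 0.37·k^(0.37−1) = 0.09. Solving, k_gold = (0.37/0.09)^(1/0.63) ≈ 9.4306.
Output: y_gold = k_gold^0.37 = 9.4306^0.37 ≈ 2.2939.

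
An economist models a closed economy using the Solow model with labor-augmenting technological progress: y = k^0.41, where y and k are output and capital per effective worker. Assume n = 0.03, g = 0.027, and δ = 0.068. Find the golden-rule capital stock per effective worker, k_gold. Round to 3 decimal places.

k_gold ≈ 7.488

Capital per effective worker breaks even when investment replaces (n + g + δ)·k; here n + g + δ = 0.125.
Setting f'(k) = n+g+δ gives 0.41·k^(0.41−1) = 0.125, hence k_gold = (0.41/0.125)^(1/0.59) ≈ 7.4879.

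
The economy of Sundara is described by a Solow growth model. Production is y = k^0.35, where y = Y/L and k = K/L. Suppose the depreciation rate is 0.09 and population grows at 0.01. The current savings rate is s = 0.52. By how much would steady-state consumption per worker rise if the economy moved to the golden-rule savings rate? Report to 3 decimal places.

Δc ≈ 0.110

Capital per worker breaks even when investment replaces (n + δ)·k; here n + δ = 0.1.
Current steady state (s = 0.52): k* = (0.52/0.1)^(1/0.65) ≈ 12.6341, y* = 12.6341^0.35 ≈ 2.4296, c* = (1−0.52)·2.4296 ≈ 1.1662.
Maximizing c = f(k) − (n+δ)·k gives f'(k) = n+δ, i.e. 0.35·k^(0.35−1) = 0.1, so k_gold = (0.35/0.1)^(1/0.65) ≈ 6.8711.
y_gold = 6.8711^0.35 ≈ 1.9632, c_gold = y_gold − 0.1·k_gold ≈ 1.2761.
Gain: Δc = 1.2761 − 1.1662 ≈ 0.1098.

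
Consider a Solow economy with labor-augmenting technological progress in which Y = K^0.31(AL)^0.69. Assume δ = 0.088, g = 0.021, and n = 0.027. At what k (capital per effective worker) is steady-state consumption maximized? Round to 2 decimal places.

k_gold ≈ 3.30

Break-even investment rate: n + g + δ = 0.027 + 0.021 + 0.088 = 0.136.
Setting f'(k) = n+g+δ gives 0.31·k^(0.31−1) = 0.136, hence k_gold = (0.31/0.136)^(1/0.69) ≈ 3.3005.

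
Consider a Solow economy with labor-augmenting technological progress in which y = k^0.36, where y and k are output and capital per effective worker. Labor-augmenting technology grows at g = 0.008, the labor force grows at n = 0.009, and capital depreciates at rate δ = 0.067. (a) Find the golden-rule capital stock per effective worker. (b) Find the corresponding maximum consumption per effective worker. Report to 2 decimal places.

(a) k_gold ≈ 9.72; (b) c_gold ≈ 1.45

The effective depreciation rate is n + g + δ = 0.009 + 0.008 + 0.067 = 0.084.
At the golden rule the marginal product of capital equals n+g+δ: 0.36·k^(0.36−1) = 0.084. Solving, k_gold = (0.36/0.084)^(1/0.64) ≈ 9.7171.
y_gold = 9.7171^0.36 ≈ 2.2673; c_gold = y_gold − 0.084·k_gold ≈ 1.4511.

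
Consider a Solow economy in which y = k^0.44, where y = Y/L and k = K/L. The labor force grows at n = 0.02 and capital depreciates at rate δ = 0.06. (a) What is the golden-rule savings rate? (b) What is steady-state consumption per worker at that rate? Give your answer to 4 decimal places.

(a) s_gold = 0.4400; (b) c_gold ≈ 2.1375

Break-even investment rate: n + δ = 0.02 + 0.06 = 0.08.
For Cobb-Douglas, s_gold equals capital's share: s_gold = 0.44.
Setting f'(k) = n+δ gives 0.44·k^(0.44−1) = 0.08, hence k_gold = (0.44/0.08)^(1/0.56) ≈ 20.9931.
y_gold = 20.9931^0.44 ≈ 3.8169; c_gold = (1−0.44)·y_gold ≈ 2.1375.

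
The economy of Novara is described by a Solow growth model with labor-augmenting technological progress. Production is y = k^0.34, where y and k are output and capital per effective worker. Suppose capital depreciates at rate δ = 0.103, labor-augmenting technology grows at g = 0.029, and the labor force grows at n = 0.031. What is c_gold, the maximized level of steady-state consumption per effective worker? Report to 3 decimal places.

Capital per effective worker breaks even when investment replaces (n + g + δ)·k; here n + g + δ = 0.163.
Setting f'(k) = n+g+δ gives 0.34·k^(0.34−1) = 0.163, hence k_gold = (0.34/0.163)^(1/0.66) ≈ 3.0463.
y_gold = 3.0463^0.34 ≈ 1.4604.
c_gold = y_gold − (n+g+δ)·k_gold = 1.4604 − 0.163·3.0463 ≈ 0.9639.

c_gold ≈ 0.964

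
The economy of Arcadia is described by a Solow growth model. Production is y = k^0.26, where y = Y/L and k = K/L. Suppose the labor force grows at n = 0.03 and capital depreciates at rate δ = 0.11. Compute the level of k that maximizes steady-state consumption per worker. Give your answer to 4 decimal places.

k_gold ≈ 2.3084

Break-even investment rate: n + δ = 0.03 + 0.11 = 0.14.
Maximizing c = f(k) − (n+δ)·k gives f'(k) = n+δ, i.e. 0.26·k^(0.26−1) = 0.14, so k_gold = (0.26/0.14)^(1/0.74) ≈ 2.3084.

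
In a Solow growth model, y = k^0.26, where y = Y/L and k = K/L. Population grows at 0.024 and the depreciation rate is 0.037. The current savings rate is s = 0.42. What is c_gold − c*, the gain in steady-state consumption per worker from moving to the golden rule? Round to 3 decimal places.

Δc ≈ 0.089

Capital per worker breaks even when investment replaces (n + δ)·k; here n + δ = 0.061.
Current steady state (s = 0.42): k* = (0.42/0.061)^(1/0.74) ≈ 13.5620, y* = 13.5620^0.26 ≈ 1.9697, c* = (1−0.42)·1.9697 ≈ 1.1424.
At the golden rule the marginal product of capital equals n+δ: 0.26·k^(0.26−1) = 0.061. Solving, k_gold = (0.26/0.061)^(1/0.74) ≈ 7.0936.
y_gold = 7.0936^0.26 ≈ 1.6643, c_gold = y_gold − 0.061·k_gold ≈ 1.2316.
Gain: Δc = 1.2316 − 1.1424 ≈ 0.0891.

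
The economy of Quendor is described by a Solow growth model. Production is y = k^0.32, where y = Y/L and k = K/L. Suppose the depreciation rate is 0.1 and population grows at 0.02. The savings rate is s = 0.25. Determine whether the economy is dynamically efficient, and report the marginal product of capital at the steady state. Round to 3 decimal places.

Capital per worker breaks even when investment replaces (n + δ)·k; here n + δ = 0.12.
Steady-state k*: s·k^0.32 = 0.12·k gives k* = (0.25/0.12)^(1/0.68) ≈ 2.9428.
MPK = 0.32·2.9428^(-0.68) ≈ 0.1536.
MPK > n+δ = 0.12, so the economy is dynamically efficient (under-saving).

dynamically efficient; MPK ≈ 0.154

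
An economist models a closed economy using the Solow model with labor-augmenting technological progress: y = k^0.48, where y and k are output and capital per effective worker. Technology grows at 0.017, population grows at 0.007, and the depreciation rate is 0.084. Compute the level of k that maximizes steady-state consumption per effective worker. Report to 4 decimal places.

Break-even investment rate: n + g + δ = 0.007 + 0.017 + 0.084 = 0.108.
Golden rule sets MPK = n+g+δ: 0.48·k^(0.48−1) = 0.108, so k_gold = (0.48/0.108)^(1/0.52) ≈ 17.6118.

k_gold ≈ 17.6118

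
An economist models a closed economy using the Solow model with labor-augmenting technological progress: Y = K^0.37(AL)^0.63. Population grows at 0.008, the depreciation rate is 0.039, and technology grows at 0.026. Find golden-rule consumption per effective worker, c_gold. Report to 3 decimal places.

c_gold ≈ 1.634

Capital per effective worker breaks even when investment replaces (n + g + δ)·k; here n + g + δ = 0.073.
Golden rule sets MPK = n+g+δ: 0.37·k^(0.37−1) = 0.073, so k_gold = (0.37/0.073)^(1/0.63) ≈ 13.1479.
y_gold = 13.1479^0.37 ≈ 2.5940.
c_gold = y_gold − (n+g+δ)·k_gold = 2.5940 − 0.073·13.1479 ≈ 1.6342.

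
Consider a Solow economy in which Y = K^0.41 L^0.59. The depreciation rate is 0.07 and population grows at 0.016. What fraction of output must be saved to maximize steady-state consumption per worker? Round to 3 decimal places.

s_gold = 0.410

The effective depreciation rate is n + δ = 0.016 + 0.07 = 0.086.
At the golden rule MPK = n+δ, and in any Cobb-Douglas steady state s = (n+δ)·k/y = MPK·k/y = capital's share 0.41.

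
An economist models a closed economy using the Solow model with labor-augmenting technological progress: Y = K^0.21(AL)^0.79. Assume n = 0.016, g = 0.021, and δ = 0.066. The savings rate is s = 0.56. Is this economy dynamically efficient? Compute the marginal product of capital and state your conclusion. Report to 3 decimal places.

dynamically inefficient; MPK ≈ 0.039

The effective depreciation rate is n + g + δ = 0.016 + 0.021 + 0.066 = 0.103.
Steady-state k*: s·k^0.21 = 0.103·k gives k* = (0.56/0.103)^(1/0.79) ≈ 8.5275.
MPK = 0.21·8.5275^(-0.79) ≈ 0.0386.
MPK < n+g+δ = 0.103, so the economy is dynamically inefficient (over-saving).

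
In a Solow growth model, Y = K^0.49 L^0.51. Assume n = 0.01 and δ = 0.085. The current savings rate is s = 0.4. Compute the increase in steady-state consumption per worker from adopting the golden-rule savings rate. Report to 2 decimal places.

n + δ = 0.01 + 0.085 = 0.095.
Current steady state (s = 0.4): k* = (0.4/0.095)^(1/0.51) ≈ 16.7567, y* = 16.7567^0.49 ≈ 3.9797, c* = (1−0.4)·3.9797 ≈ 2.3878.
Setting f'(k) = n+δ gives 0.49·k^(0.49−1) = 0.095, hence k_gold = (0.49/0.095)^(1/0.51) ≈ 24.9462.
y_gold = 24.9462^0.49 ≈ 4.8365, c_gold = y_gold − 0.095·k_gold ≈ 2.4666.
Gain: Δc = 2.4666 − 2.3878 ≈ 0.0788.

Δc ≈ 0.08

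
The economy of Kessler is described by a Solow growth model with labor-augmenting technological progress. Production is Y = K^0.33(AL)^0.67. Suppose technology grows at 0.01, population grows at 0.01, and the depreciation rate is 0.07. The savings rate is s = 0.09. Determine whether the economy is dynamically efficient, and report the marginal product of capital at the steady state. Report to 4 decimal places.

Capital per effective worker breaks even when investment replaces (n + g + δ)·k; here n + g + δ = 0.09.
Steady-state k*: s·k^0.33 = 0.09·k gives k* = (0.09/0.09)^(1/0.67) ≈ 1.0000.
MPK = 0.33·1.0000^(-0.67) ≈ 0.3300.
MPK > n+g+δ = 0.09, so the economy is dynamically efficient (under-saving).

dynamically efficient; MPK ≈ 0.3300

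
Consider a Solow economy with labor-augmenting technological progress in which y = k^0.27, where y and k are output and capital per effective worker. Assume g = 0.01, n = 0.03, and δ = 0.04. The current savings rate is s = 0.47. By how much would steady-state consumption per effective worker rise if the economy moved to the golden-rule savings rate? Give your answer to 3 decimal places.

The effective depreciation rate is n + g + δ = 0.03 + 0.01 + 0.04 = 0.08.
Current steady state (s = 0.47): k* = (0.47/0.08)^(1/0.73) ≈ 11.3093, y* = 11.3093^0.27 ≈ 1.9250, c* = (1−0.47)·1.9250 ≈ 1.0202.
Maximizing c = f(k) − (n+g+δ)·k gives f'(k) = n+g+δ, i.e. 0.27·k^(0.27−1) = 0.08, so k_gold = (0.27/0.08)^(1/0.73) ≈ 5.2925.
y_gold = 5.2925^0.27 ≈ 1.5682, c_gold = y_gold − 0.08·k_gold ≈ 1.1448.
Gain: Δc = 1.1448 − 1.0202 ≈ 0.1245.

Δc ≈ 0.125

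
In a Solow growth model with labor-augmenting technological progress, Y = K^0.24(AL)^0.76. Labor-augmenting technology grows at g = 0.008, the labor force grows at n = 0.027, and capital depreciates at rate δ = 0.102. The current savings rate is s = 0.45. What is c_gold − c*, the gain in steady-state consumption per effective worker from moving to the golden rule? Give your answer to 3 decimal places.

Δc ≈ 0.107

Break-even investment rate: n + g + δ = 0.027 + 0.008 + 0.102 = 0.137.
Current steady state (s = 0.45): k* = (0.45/0.137)^(1/0.76) ≈ 4.7818, y* = 4.7818^0.24 ≈ 1.4558, c* = (1−0.45)·1.4558 ≈ 0.8007.
Maximizing c = f(k) − (n+g+δ)·k gives f'(k) = n+g+δ, i.e. 0.24·k^(0.24−1) = 0.137, so k_gold = (0.24/0.137)^(1/0.76) ≈ 2.0911.
y_gold = 2.0911^0.24 ≈ 1.1937, c_gold = y_gold − 0.137·k_gold ≈ 0.9072.
Gain: Δc = 0.9072 − 0.8007 ≈ 0.1065.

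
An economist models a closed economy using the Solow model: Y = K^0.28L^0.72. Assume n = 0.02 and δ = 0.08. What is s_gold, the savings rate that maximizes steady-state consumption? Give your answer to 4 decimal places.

The effective depreciation rate is n + δ = 0.02 + 0.08 = 0.1.
At the golden rule MPK = n+δ, and in any Cobb-Douglas steady state s = (n+δ)·k/y = MPK·k/y = capital's share 0.28.

s_gold = 0.2800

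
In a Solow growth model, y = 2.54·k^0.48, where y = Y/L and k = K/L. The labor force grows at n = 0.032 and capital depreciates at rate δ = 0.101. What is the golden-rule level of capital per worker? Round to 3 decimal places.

k_gold ≈ 70.865

The effective depreciation rate is n + δ = 0.032 + 0.101 = 0.133.
Setting f'(k) = n+δ gives 0.48·2.54·k^(0.48−1) = 0.133, hence k_gold = (0.48·2.54/0.133)^(1/0.52) ≈ 70.8646.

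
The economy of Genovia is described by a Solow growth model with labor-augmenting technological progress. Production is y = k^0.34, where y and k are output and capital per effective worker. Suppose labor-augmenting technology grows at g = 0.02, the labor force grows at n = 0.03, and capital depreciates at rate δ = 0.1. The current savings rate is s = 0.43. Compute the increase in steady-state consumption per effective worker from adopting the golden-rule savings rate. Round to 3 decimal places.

Δc ≈ 0.025

n + g + δ = 0.03 + 0.02 + 0.1 = 0.15.
Current steady state (s = 0.43): k* = (0.43/0.15)^(1/0.66) ≈ 4.9317, y* = 4.9317^0.34 ≈ 1.7204, c* = (1−0.43)·1.7204 ≈ 0.9806.
Setting f'(k) = n+g+δ gives 0.34·k^(0.34−1) = 0.15, hence k_gold = (0.34/0.15)^(1/0.66) ≈ 3.4551.
y_gold = 3.4551^0.34 ≈ 1.5243, c_gold = y_gold − 0.15·k_gold ≈ 1.0061.
Gain: Δc = 1.0061 − 0.9806 ≈ 0.0255.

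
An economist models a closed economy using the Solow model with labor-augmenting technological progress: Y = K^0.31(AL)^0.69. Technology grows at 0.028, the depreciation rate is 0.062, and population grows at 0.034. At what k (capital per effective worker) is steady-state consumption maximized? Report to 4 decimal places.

Capital per effective worker breaks even when investment replaces (n + g + δ)·k; here n + g + δ = 0.124.
Maximizing c = f(k) − (n+g+δ)·k gives f'(k) = n+g+δ, i.e. 0.31·k^(0.31−1) = 0.124, so k_gold = (0.31/0.124)^(1/0.69) ≈ 3.7733.

k_gold ≈ 3.7733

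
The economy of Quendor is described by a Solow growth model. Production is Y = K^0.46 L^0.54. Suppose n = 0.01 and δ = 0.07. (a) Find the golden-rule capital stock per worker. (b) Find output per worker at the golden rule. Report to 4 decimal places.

(a) k_gold ≈ 25.5148; (b) y_gold ≈ 4.4374

Break-even investment rate: n + δ = 0.01 + 0.07 = 0.08.
At the golden rule the marginal product of capital equals n+δ: 0.46·k^(0.46−1) = 0.08. Solving, k_gold = (0.46/0.08)^(1/0.54) ≈ 25.5148.
y_gold = 25.5148^0.46 ≈ 4.4374.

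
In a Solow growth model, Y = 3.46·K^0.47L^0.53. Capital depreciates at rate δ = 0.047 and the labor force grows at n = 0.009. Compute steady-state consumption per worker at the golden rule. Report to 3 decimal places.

c_gold ≈ 36.368

Capital per worker breaks even when investment replaces (n + δ)·k; here n + δ = 0.056.
At the golden rule the marginal product of capital equals n+δ: 0.47·3.46·k^(0.47−1) = 0.056. Solving, k_gold = (0.47·3.46/0.056)^(1/0.53) ≈ 575.9049.
y_gold = 3.46·575.9049^0.47 ≈ 68.6185.
c_gold = y_gold − (n+δ)·k_gold = 68.6185 − 0.056·575.9049 ≈ 36.3678.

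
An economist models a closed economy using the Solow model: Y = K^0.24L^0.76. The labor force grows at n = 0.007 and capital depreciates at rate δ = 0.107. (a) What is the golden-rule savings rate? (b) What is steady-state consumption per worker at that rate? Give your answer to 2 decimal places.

(a) s_gold = 0.24; (b) c_gold ≈ 0.96

Break-even investment rate: n + δ = 0.007 + 0.107 = 0.114.
For Cobb-Douglas, s_gold equals capital's share: s_gold = 0.24.
At the golden rule the marginal product of capital equals n+δ: 0.24·k^(0.24−1) = 0.114. Solving, k_gold = (0.24/0.114)^(1/0.76) ≈ 2.6632.
y_gold = 2.6632^0.24 ≈ 1.2650; c_gold = (1−0.24)·y_gold ≈ 0.9614.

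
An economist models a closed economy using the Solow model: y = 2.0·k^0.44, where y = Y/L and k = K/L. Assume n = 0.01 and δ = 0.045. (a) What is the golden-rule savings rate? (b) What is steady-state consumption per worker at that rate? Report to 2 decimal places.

n + δ = 0.01 + 0.045 = 0.055.
For Cobb-Douglas, s_gold equals capital's share: s_gold = 0.44.
Golden rule sets MPK = n+δ: 0.44·2.0·k^(0.44−1) = 0.055, so k_gold = (0.44·2.0/0.055)^(1/0.56) ≈ 141.3235.
y_gold = 2.0·141.3235^0.44 ≈ 17.6654; c_gold = (1−0.44)·y_gold ≈ 9.8926.

(a) s_gold = 0.44; (b) c_gold ≈ 9.89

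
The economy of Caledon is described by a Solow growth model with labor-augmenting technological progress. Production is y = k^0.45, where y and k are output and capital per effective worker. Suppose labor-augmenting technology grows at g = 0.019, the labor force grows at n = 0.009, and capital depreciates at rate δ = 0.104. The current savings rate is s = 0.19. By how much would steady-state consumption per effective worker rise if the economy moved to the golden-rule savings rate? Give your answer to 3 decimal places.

Δc ≈ 0.409

The effective depreciation rate is n + g + δ = 0.009 + 0.019 + 0.104 = 0.132.
Current steady state (s = 0.19): k* = (0.19/0.132)^(1/0.55) ≈ 1.9391, y* = 1.9391^0.45 ≈ 1.3472, c* = (1−0.19)·1.3472 ≈ 1.0912.
Golden rule sets MPK = n+g+δ: 0.45·k^(0.45−1) = 0.132, so k_gold = (0.45/0.132)^(1/0.55) ≈ 9.2989.
y_gold = 9.2989^0.45 ≈ 2.7277, c_gold = y_gold − 0.132·k_gold ≈ 1.5002.
Gain: Δc = 1.5002 − 1.0912 ≈ 0.4090.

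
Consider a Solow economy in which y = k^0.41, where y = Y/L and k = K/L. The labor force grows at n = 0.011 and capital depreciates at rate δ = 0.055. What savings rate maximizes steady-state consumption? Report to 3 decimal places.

Break-even investment rate: n + δ = 0.011 + 0.055 = 0.066.
At the golden rule MPK = n+δ, and in any Cobb-Douglas steady state s = (n+δ)·k/y = MPK·k/y = capital's share 0.41.

s_gold = 0.410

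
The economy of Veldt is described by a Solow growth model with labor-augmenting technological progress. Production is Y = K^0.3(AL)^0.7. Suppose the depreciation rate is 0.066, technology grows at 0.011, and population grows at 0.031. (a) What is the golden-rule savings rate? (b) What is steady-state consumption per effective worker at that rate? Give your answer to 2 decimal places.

The effective depreciation rate is n + g + δ = 0.031 + 0.011 + 0.066 = 0.108.
For Cobb-Douglas, s_gold equals capital's share: s_gold = 0.3.
Setting f'(k) = n+g+δ gives 0.3·k^(0.3−1) = 0.108, hence k_gold = (0.3/0.108)^(1/0.7) ≈ 4.3038.
y_gold = 4.3038^0.3 ≈ 1.5494; c_gold = (1−0.3)·y_gold ≈ 1.0846.

(a) s_gold = 0.30; (b) c_gold ≈ 1.08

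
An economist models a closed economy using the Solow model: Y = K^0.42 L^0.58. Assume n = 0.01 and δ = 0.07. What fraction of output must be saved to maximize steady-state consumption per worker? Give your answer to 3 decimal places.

s_gold = 0.420

Break-even investment rate: n + δ = 0.01 + 0.07 = 0.08.
At the golden rule MPK = n+δ, and in any Cobb-Douglas steady state s = (n+δ)·k/y = MPK·k/y = capital's share 0.42.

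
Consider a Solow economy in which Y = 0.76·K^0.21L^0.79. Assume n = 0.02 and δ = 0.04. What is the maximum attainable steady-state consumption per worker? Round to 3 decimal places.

c_gold ≈ 0.779

n + δ = 0.02 + 0.04 = 0.06.
Golden rule sets MPK = n+δ: 0.21·0.76·k^(0.21−1) = 0.06, so k_gold = (0.21·0.76/0.06)^(1/0.79) ≈ 3.4500.
y_gold = 0.76·3.4500^0.21 ≈ 0.9857.
c_gold = y_gold − (n+δ)·k_gold = 0.9857 − 0.06·3.4500 ≈ 0.7787.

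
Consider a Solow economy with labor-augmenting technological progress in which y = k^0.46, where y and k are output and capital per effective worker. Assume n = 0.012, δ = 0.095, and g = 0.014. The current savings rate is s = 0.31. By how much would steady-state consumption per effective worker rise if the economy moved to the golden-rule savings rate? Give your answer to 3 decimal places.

n + g + δ = 0.012 + 0.014 + 0.095 = 0.121.
Current steady state (s = 0.31): k* = (0.31/0.121)^(1/0.54) ≈ 5.7098, y* = 5.7098^0.46 ≈ 2.2287, c* = (1−0.31)·2.2287 ≈ 1.5378.
Setting f'(k) = n+g+δ gives 0.46·k^(0.46−1) = 0.121, hence k_gold = (0.46/0.121)^(1/0.54) ≈ 11.8583.
y_gold = 11.8583^0.46 ≈ 3.1193, c_gold = y_gold − 0.121·k_gold ≈ 1.6844.
Gain: Δc = 1.6844 − 1.5378 ≈ 0.1466.

Δc ≈ 0.147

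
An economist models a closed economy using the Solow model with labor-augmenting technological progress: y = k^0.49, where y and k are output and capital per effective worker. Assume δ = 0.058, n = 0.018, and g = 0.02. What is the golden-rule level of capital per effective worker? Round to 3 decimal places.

k_gold ≈ 24.439

The effective depreciation rate is n + g + δ = 0.018 + 0.02 + 0.058 = 0.096.
Maximizing c = f(k) − (n+g+δ)·k gives f'(k) = n+g+δ, i.e. 0.49·k^(0.49−1) = 0.096, so k_gold = (0.49/0.096)^(1/0.51) ≈ 24.4393.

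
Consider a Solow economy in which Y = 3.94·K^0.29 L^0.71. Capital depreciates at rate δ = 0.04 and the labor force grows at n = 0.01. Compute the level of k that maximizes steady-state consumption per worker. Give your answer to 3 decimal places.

Capital per worker breaks even when investment replaces (n + δ)·k; here n + δ = 0.05.
Maximizing c = f(k) − (n+δ)·k gives f'(k) = n+δ, i.e. 0.29·3.94·k^(0.29−1) = 0.05, so k_gold = (0.29·3.94/0.05)^(1/0.71) ≈ 82.0310.

k_gold ≈ 82.031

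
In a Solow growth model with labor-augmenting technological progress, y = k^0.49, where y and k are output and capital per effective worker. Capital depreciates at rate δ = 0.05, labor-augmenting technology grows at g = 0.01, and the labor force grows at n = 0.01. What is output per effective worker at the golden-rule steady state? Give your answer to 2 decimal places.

The effective depreciation rate is n + g + δ = 0.01 + 0.01 + 0.05 = 0.07.
Setting f'(k) = n+g+δ gives 0.49·k^(0.49−1) = 0.07, hence k_gold = (0.49/0.07)^(1/0.51) ≈ 45.3999.
Output: y_gold = k_gold^0.49 = 45.3999^0.49 ≈ 6.4857.

y_gold ≈ 6.49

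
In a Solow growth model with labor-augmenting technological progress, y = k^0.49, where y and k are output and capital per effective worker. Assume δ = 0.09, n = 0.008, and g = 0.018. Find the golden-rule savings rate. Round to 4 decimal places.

Capital per effective worker breaks even when investment replaces (n + g + δ)·k; here n + g + δ = 0.116.
At the golden rule MPK = n+g+δ, and in any Cobb-Douglas steady state s = (n+g+δ)·k/y = MPK·k/y = capital's share 0.49.

s_gold = 0.4900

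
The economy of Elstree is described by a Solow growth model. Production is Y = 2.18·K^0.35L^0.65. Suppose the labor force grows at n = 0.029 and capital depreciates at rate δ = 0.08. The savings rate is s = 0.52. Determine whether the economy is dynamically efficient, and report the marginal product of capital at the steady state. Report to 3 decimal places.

Capital per worker breaks even when investment replaces (n + δ)·k; here n + δ = 0.109.
Steady-state k*: s·A·k^0.35 = 0.109·k gives k* = (0.52·2.18/0.109)^(1/0.65) ≈ 36.7001.
MPK = 0.35·2.18·36.7001^(-0.65) ≈ 0.0734.
MPK < n+δ = 0.109, so the economy is dynamically inefficient (over-saving).

dynamically inefficient; MPK ≈ 0.073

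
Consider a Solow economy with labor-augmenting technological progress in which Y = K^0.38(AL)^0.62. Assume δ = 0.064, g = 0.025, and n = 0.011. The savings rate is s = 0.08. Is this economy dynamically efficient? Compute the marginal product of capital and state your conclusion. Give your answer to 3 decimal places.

dynamically efficient; MPK ≈ 0.475

Capital per effective worker breaks even when investment replaces (n + g + δ)·k; here n + g + δ = 0.1.
Steady-state k*: s·k^0.38 = 0.1·k gives k* = (0.08/0.1)^(1/0.62) ≈ 0.6977.
MPK = 0.38·0.6977^(-0.62) ≈ 0.4750.
MPK > n+g+δ = 0.1, so the economy is dynamically efficient (under-saving).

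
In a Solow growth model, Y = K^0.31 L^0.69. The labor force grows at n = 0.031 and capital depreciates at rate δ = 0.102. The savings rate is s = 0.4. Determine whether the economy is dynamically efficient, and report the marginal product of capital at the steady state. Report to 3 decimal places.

n + δ = 0.031 + 0.102 = 0.133.
Steady-state k*: s·k^0.31 = 0.133·k gives k* = (0.4/0.133)^(1/0.69) ≈ 4.9324.
MPK = 0.31·4.9324^(-0.69) ≈ 0.1031.
MPK < n+δ = 0.133, so the economy is dynamically inefficient (over-saving).

dynamically inefficient; MPK ≈ 0.103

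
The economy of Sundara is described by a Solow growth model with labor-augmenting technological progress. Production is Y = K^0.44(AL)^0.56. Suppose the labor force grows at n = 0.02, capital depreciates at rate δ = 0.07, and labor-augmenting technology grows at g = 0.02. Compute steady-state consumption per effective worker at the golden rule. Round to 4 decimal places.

c_gold ≈ 1.6643

The effective depreciation rate is n + g + δ = 0.02 + 0.02 + 0.07 = 0.11.
Maximizing c = f(k) − (n+g+δ)·k gives f'(k) = n+g+δ, i.e. 0.44·k^(0.44−1) = 0.11, so k_gold = (0.44/0.11)^(1/0.56) ≈ 11.8880.
y_gold = 11.8880^0.44 ≈ 2.9720.
c_gold = y_gold − (n+g+δ)·k_gold = 2.9720 − 0.11·11.8880 ≈ 1.6643.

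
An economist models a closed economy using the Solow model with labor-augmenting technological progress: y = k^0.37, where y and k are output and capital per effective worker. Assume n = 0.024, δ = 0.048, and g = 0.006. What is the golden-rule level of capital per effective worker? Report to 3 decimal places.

k_gold ≈ 11.835

Capital per effective worker breaks even when investment replaces (n + g + δ)·k; here n + g + δ = 0.078.
Setting f'(k) = n+g+δ gives 0.37·k^(0.37−1) = 0.078, hence k_gold = (0.37/0.078)^(1/0.63) ≈ 11.8355.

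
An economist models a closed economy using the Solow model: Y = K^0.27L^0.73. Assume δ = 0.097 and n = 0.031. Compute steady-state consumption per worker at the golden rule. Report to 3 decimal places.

c_gold ≈ 0.962

Capital per worker breaks even when investment replaces (n + δ)·k; here n + δ = 0.128.
At the golden rule the marginal product of capital equals n+δ: 0.27·k^(0.27−1) = 0.128. Solving, k_gold = (0.27/0.128)^(1/0.73) ≈ 2.7800.
y_gold = 2.7800^0.27 ≈ 1.3179.
c_gold = y_gold − (n+δ)·k_gold = 1.3179 − 0.128·2.7800 ≈ 0.9621.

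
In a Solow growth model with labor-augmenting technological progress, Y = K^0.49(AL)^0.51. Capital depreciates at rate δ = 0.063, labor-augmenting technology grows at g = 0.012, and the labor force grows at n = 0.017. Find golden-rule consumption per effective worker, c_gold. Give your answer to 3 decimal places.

c_gold ≈ 2.544

Capital per effective worker breaks even when investment replaces (n + g + δ)·k; here n + g + δ = 0.092.
Golden rule sets MPK = n+g+δ: 0.49·k^(0.49−1) = 0.092, so k_gold = (0.49/0.092)^(1/0.51) ≈ 26.5662.
y_gold = 26.5662^0.49 ≈ 4.9879.
c_gold = y_gold − (n+g+δ)·k_gold = 4.9879 − 0.092·26.5662 ≈ 2.5439.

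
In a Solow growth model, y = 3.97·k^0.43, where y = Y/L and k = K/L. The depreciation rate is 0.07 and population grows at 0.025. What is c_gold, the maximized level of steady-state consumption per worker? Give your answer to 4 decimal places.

Capital per worker breaks even when investment replaces (n + δ)·k; here n + δ = 0.095.
Golden rule sets MPK = n+δ: 0.43·3.97·k^(0.43−1) = 0.095, so k_gold = (0.43·3.97/0.095)^(1/0.57) ≈ 158.8324.
y_gold = 3.97·158.8324^0.43 ≈ 35.0909.
c_gold = y_gold − (n+δ)·k_gold = 35.0909 − 0.095·158.8324 ≈ 20.0018.

c_gold ≈ 20.0018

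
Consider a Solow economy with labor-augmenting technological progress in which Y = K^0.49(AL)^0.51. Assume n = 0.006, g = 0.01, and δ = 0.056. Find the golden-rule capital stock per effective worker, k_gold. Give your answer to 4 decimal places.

Break-even investment rate: n + g + δ = 0.006 + 0.01 + 0.056 = 0.072.
Setting f'(k) = n+g+δ gives 0.49·k^(0.49−1) = 0.072, hence k_gold = (0.49/0.072)^(1/0.51) ≈ 42.9602.

k_gold ≈ 42.9602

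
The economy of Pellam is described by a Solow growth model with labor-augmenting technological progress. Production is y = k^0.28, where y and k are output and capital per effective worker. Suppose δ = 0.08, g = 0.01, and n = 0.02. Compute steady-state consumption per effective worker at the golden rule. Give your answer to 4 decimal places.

The effective depreciation rate is n + g + δ = 0.02 + 0.01 + 0.08 = 0.11.
Setting f'(k) = n+g+δ gives 0.28·k^(0.28−1) = 0.11, hence k_gold = (0.28/0.11)^(1/0.72) ≈ 3.6607.
y_gold = 3.6607^0.28 ≈ 1.4381.
c_gold = y_gold − (n+g+δ)·k_gold = 1.4381 − 0.11·3.6607 ≈ 1.0355.

c_gold ≈ 1.0355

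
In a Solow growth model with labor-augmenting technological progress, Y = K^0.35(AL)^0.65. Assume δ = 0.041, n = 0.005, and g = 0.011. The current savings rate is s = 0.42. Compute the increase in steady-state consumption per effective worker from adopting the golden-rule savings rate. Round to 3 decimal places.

n + g + δ = 0.005 + 0.011 + 0.041 = 0.057.
Current steady state (s = 0.42): k* = (0.42/0.057)^(1/0.65) ≈ 21.5984, y* = 21.5984^0.35 ≈ 2.9312, c* = (1−0.42)·2.9312 ≈ 1.7001.
Maximizing c = f(k) − (n+g+δ)·k gives f'(k) = n+g+δ, i.e. 0.35·k^(0.35−1) = 0.057, so k_gold = (0.35/0.057)^(1/0.65) ≈ 16.3157.
y_gold = 16.3157^0.35 ≈ 2.6571, c_gold = y_gold − 0.057·k_gold ≈ 1.7271.
Gain: Δc = 1.7271 − 1.7001 ≈ 0.0270.

Δc ≈ 0.027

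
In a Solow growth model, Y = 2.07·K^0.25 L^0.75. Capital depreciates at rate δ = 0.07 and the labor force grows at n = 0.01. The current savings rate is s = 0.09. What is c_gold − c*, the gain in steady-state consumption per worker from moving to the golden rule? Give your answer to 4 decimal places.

Capital per worker breaks even when investment replaces (n + δ)·k; here n + δ = 0.08.
Current steady state (s = 0.09): k* = (0.09·2.07/0.08)^(1/0.75) ≈ 3.0867, y* = 2.07·3.0867^0.25 ≈ 2.7438, c* = (1−0.09)·2.7438 ≈ 2.4968.
At the golden rule the marginal product of capital equals n+δ: 0.25·2.07·k^(0.25−1) = 0.08. Solving, k_gold = (0.25·2.07/0.08)^(1/0.75) ≈ 12.0530.
y_gold = 2.07·12.0530^0.25 ≈ 3.8569, c_gold = y_gold − 0.08·k_gold ≈ 2.8927.
Gain: Δc = 2.8927 − 2.4968 ≈ 0.3959.

Δc ≈ 0.3959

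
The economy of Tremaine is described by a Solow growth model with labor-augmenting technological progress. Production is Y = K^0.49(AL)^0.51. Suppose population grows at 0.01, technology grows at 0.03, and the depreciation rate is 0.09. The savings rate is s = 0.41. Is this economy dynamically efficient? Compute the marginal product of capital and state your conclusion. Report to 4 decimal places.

The effective depreciation rate is n + g + δ = 0.01 + 0.03 + 0.09 = 0.13.
Steady-state k*: s·k^0.49 = 0.13·k gives k* = (0.41/0.13)^(1/0.51) ≈ 9.5086.
MPK = 0.49·9.5086^(-0.51) ≈ 0.1554.
MPK > n+g+δ = 0.13, so the economy is dynamically efficient (under-saving).

dynamically efficient; MPK ≈ 0.1554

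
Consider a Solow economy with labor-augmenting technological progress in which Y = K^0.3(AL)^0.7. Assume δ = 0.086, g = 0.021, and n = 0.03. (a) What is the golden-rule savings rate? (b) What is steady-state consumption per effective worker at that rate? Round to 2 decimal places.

(a) s_gold = 0.30; (b) c_gold ≈ 0.98

The effective depreciation rate is n + g + δ = 0.03 + 0.021 + 0.086 = 0.137.
For Cobb-Douglas, s_gold equals capital's share: s_gold = 0.3.
At the golden rule the marginal product of capital equals n+g+δ: 0.3·k^(0.3−1) = 0.137. Solving, k_gold = (0.3/0.137)^(1/0.7) ≈ 3.0640.
y_gold = 3.0640^0.3 ≈ 1.3992; c_gold = (1−0.3)·y_gold ≈ 0.9795.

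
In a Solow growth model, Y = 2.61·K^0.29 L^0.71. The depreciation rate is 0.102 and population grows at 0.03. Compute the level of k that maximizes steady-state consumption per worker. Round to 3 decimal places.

k_gold ≈ 11.702

n + δ = 0.03 + 0.102 = 0.132.
Maximizing c = f(k) − (n+δ)·k gives f'(k) = n+δ, i.e. 0.29·2.61·k^(0.29−1) = 0.132, so k_gold = (0.29·2.61/0.132)^(1/0.71) ≈ 11.7020.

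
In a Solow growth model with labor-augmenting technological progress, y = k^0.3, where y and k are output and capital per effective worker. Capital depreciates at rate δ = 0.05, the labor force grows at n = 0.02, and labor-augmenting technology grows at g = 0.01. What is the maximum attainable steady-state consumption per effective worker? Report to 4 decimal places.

c_gold ≈ 1.2334

Capital per effective worker breaks even when investment replaces (n + g + δ)·k; here n + g + δ = 0.08.
Maximizing c = f(k) − (n+g+δ)·k gives f'(k) = n+g+δ, i.e. 0.3·k^(0.3−1) = 0.08, so k_gold = (0.3/0.08)^(1/0.7) ≈ 6.6076.
y_gold = 6.6076^0.3 ≈ 1.7620.
c_gold = y_gold − (n+g+δ)·k_gold = 1.7620 − 0.08·6.6076 ≈ 1.2334.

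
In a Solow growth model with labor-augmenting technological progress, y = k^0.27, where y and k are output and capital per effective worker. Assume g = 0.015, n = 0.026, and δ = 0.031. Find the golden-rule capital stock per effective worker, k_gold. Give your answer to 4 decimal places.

Break-even investment rate: n + g + δ = 0.026 + 0.015 + 0.031 = 0.072.
Setting f'(k) = n+g+δ gives 0.27·k^(0.27−1) = 0.072, hence k_gold = (0.27/0.072)^(1/0.73) ≈ 6.1143.

k_gold ≈ 6.1143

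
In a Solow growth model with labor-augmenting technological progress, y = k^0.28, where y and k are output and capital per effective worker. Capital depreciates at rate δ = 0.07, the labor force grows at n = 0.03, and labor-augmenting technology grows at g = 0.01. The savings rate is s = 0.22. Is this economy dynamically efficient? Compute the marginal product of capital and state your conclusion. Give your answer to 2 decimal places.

Capital per effective worker breaks even when investment replaces (n + g + δ)·k; here n + g + δ = 0.11.
Steady-state k*: s·k^0.28 = 0.11·k gives k* = (0.22/0.11)^(1/0.72) ≈ 2.6188.
MPK = 0.28·2.6188^(-0.72) ≈ 0.1400.
MPK > n+g+δ = 0.11, so the economy is dynamically efficient (under-saving).

dynamically efficient; MPK ≈ 0.14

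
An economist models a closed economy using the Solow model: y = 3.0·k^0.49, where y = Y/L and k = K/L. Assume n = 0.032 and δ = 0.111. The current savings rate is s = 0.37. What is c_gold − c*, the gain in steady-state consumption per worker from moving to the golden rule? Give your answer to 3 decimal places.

n + δ = 0.032 + 0.111 = 0.143.
Current steady state (s = 0.37): k* = (0.37·3.0/0.143)^(1/0.51) ≈ 55.5997, y* = 3.0·55.5997^0.49 ≈ 21.4885, c* = (1−0.37)·21.4885 ≈ 13.5378.
Maximizing c = f(k) − (n+δ)·k gives f'(k) = n+δ, i.e. 0.49·3.0·k^(0.49−1) = 0.143, so k_gold = (0.49·3.0/0.143)^(1/0.51) ≈ 96.4444.
y_gold = 3.0·96.4444^0.49 ≈ 28.1460, c_gold = y_gold − 0.143·k_gold ≈ 14.3545.
Gain: Δc = 14.3545 − 13.5378 ≈ 0.8167.

Δc ≈ 0.817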